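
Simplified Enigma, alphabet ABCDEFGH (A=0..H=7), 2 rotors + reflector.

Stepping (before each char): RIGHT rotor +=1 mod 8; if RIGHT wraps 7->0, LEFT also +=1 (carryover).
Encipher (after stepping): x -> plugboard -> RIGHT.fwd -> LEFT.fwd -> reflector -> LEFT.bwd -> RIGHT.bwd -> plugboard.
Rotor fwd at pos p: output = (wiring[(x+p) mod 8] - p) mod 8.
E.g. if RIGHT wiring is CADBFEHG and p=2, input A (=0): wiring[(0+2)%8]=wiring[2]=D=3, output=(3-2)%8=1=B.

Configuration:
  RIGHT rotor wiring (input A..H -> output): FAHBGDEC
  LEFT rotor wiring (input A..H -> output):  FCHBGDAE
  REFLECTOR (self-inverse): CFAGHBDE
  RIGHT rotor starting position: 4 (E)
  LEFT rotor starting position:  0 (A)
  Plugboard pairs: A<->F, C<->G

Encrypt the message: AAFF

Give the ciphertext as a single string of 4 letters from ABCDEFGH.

Answer: BCDG

Derivation:
Char 1 ('A'): step: R->5, L=0; A->plug->F->R->C->L->H->refl->E->L'->H->R'->B->plug->B
Char 2 ('A'): step: R->6, L=0; A->plug->F->R->D->L->B->refl->F->L'->A->R'->G->plug->C
Char 3 ('F'): step: R->7, L=0; F->plug->A->R->D->L->B->refl->F->L'->A->R'->D->plug->D
Char 4 ('F'): step: R->0, L->1 (L advanced); F->plug->A->R->F->L->H->refl->E->L'->H->R'->C->plug->G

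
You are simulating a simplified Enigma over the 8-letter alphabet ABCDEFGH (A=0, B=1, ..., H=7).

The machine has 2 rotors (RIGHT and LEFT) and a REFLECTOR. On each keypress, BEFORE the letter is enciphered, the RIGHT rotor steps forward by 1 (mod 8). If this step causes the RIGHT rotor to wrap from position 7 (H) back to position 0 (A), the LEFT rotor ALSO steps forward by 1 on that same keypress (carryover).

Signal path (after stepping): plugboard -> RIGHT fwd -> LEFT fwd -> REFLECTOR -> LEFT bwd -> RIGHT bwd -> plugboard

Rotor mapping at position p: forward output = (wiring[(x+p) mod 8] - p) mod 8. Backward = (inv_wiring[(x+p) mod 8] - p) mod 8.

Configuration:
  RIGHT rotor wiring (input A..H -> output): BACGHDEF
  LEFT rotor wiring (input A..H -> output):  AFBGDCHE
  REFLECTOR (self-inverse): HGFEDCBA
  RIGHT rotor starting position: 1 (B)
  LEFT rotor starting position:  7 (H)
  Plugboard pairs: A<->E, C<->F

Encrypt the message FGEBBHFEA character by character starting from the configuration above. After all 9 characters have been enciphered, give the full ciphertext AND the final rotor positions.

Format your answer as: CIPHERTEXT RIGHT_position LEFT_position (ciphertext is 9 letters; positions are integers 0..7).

Answer: HCFDAECGC 2 0

Derivation:
Char 1 ('F'): step: R->2, L=7; F->plug->C->R->F->L->E->refl->D->L'->G->R'->H->plug->H
Char 2 ('G'): step: R->3, L=7; G->plug->G->R->F->L->E->refl->D->L'->G->R'->F->plug->C
Char 3 ('E'): step: R->4, L=7; E->plug->A->R->D->L->C->refl->F->L'->A->R'->C->plug->F
Char 4 ('B'): step: R->5, L=7; B->plug->B->R->H->L->A->refl->H->L'->E->R'->D->plug->D
Char 5 ('B'): step: R->6, L=7; B->plug->B->R->H->L->A->refl->H->L'->E->R'->E->plug->A
Char 6 ('H'): step: R->7, L=7; H->plug->H->R->F->L->E->refl->D->L'->G->R'->A->plug->E
Char 7 ('F'): step: R->0, L->0 (L advanced); F->plug->C->R->C->L->B->refl->G->L'->D->R'->F->plug->C
Char 8 ('E'): step: R->1, L=0; E->plug->A->R->H->L->E->refl->D->L'->E->R'->G->plug->G
Char 9 ('A'): step: R->2, L=0; A->plug->E->R->C->L->B->refl->G->L'->D->R'->F->plug->C
Final: ciphertext=HCFDAECGC, RIGHT=2, LEFT=0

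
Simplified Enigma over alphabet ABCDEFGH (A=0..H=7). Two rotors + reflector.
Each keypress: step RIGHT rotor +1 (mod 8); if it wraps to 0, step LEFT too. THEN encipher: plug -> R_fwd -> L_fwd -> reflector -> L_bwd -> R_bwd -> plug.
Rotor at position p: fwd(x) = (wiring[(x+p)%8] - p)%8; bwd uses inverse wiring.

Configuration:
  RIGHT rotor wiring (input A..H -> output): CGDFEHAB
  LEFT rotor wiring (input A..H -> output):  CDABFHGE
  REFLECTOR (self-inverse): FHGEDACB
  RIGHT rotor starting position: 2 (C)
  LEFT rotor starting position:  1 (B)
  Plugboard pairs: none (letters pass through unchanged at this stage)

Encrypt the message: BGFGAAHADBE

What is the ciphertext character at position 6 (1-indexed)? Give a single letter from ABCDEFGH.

Char 1 ('B'): step: R->3, L=1; B->plug->B->R->B->L->H->refl->B->L'->H->R'->F->plug->F
Char 2 ('G'): step: R->4, L=1; G->plug->G->R->H->L->B->refl->H->L'->B->R'->H->plug->H
Char 3 ('F'): step: R->5, L=1; F->plug->F->R->G->L->D->refl->E->L'->D->R'->B->plug->B
Char 4 ('G'): step: R->6, L=1; G->plug->G->R->G->L->D->refl->E->L'->D->R'->B->plug->B
Char 5 ('A'): step: R->7, L=1; A->plug->A->R->C->L->A->refl->F->L'->F->R'->F->plug->F
Char 6 ('A'): step: R->0, L->2 (L advanced); A->plug->A->R->C->L->D->refl->E->L'->E->R'->E->plug->E

E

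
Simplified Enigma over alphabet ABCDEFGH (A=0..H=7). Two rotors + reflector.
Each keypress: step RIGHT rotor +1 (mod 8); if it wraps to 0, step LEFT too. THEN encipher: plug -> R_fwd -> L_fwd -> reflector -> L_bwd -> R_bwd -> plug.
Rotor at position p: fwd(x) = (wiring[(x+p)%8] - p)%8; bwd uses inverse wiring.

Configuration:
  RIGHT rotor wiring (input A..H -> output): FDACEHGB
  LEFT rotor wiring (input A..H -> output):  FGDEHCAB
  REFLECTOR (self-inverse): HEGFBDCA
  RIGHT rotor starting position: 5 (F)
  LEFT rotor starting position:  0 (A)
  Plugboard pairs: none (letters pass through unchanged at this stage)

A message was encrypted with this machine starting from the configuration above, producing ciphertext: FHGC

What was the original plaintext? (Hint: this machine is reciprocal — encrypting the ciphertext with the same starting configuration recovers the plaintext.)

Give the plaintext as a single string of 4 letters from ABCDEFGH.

Char 1 ('F'): step: R->6, L=0; F->plug->F->R->E->L->H->refl->A->L'->G->R'->G->plug->G
Char 2 ('H'): step: R->7, L=0; H->plug->H->R->H->L->B->refl->E->L'->D->R'->E->plug->E
Char 3 ('G'): step: R->0, L->1 (L advanced); G->plug->G->R->G->L->A->refl->H->L'->F->R'->A->plug->A
Char 4 ('C'): step: R->1, L=1; C->plug->C->R->B->L->C->refl->G->L'->D->R'->D->plug->D

Answer: GEAD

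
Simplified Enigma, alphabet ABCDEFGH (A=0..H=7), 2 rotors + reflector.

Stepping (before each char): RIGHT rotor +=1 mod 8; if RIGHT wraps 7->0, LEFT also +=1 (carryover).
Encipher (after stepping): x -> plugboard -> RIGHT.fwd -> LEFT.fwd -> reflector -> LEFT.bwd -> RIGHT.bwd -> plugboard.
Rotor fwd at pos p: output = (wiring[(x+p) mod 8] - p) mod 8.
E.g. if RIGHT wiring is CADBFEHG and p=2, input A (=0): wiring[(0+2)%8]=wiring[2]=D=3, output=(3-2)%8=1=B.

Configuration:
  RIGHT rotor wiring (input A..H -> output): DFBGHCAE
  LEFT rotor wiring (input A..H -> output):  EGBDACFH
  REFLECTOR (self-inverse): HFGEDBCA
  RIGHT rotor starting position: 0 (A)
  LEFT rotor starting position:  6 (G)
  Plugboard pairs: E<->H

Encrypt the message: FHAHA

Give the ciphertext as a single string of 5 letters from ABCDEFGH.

Answer: AFFCG

Derivation:
Char 1 ('F'): step: R->1, L=6; F->plug->F->R->H->L->E->refl->D->L'->E->R'->A->plug->A
Char 2 ('H'): step: R->2, L=6; H->plug->E->R->G->L->C->refl->G->L'->C->R'->F->plug->F
Char 3 ('A'): step: R->3, L=6; A->plug->A->R->D->L->A->refl->H->L'->A->R'->F->plug->F
Char 4 ('H'): step: R->4, L=6; H->plug->E->R->H->L->E->refl->D->L'->E->R'->C->plug->C
Char 5 ('A'): step: R->5, L=6; A->plug->A->R->F->L->F->refl->B->L'->B->R'->G->plug->G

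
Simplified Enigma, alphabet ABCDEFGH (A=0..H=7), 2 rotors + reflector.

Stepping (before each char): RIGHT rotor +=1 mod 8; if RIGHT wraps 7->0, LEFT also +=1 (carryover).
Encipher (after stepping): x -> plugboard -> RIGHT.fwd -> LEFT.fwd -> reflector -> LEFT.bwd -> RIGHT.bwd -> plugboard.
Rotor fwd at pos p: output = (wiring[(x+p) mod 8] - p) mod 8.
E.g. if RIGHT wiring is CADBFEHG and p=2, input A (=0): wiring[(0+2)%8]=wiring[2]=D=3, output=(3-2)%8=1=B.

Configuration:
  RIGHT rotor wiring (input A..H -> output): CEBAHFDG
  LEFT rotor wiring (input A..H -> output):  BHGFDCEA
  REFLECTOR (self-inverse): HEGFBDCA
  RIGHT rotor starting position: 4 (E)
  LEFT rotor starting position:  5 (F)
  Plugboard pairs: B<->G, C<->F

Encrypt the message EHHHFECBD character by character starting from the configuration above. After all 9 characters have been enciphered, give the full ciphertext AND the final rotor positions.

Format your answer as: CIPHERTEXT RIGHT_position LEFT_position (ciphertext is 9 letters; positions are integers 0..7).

Char 1 ('E'): step: R->5, L=5; E->plug->E->R->H->L->G->refl->C->L'->E->R'->F->plug->C
Char 2 ('H'): step: R->6, L=5; H->plug->H->R->H->L->G->refl->C->L'->E->R'->C->plug->F
Char 3 ('H'): step: R->7, L=5; H->plug->H->R->E->L->C->refl->G->L'->H->R'->A->plug->A
Char 4 ('H'): step: R->0, L->6 (L advanced); H->plug->H->R->G->L->F->refl->D->L'->C->R'->A->plug->A
Char 5 ('F'): step: R->1, L=6; F->plug->C->R->H->L->E->refl->B->L'->D->R'->A->plug->A
Char 6 ('E'): step: R->2, L=6; E->plug->E->R->B->L->C->refl->G->L'->A->R'->G->plug->B
Char 7 ('C'): step: R->3, L=6; C->plug->F->R->H->L->E->refl->B->L'->D->R'->E->plug->E
Char 8 ('B'): step: R->4, L=6; B->plug->G->R->F->L->H->refl->A->L'->E->R'->H->plug->H
Char 9 ('D'): step: R->5, L=6; D->plug->D->R->F->L->H->refl->A->L'->E->R'->F->plug->C
Final: ciphertext=CFAAABEHC, RIGHT=5, LEFT=6

Answer: CFAAABEHC 5 6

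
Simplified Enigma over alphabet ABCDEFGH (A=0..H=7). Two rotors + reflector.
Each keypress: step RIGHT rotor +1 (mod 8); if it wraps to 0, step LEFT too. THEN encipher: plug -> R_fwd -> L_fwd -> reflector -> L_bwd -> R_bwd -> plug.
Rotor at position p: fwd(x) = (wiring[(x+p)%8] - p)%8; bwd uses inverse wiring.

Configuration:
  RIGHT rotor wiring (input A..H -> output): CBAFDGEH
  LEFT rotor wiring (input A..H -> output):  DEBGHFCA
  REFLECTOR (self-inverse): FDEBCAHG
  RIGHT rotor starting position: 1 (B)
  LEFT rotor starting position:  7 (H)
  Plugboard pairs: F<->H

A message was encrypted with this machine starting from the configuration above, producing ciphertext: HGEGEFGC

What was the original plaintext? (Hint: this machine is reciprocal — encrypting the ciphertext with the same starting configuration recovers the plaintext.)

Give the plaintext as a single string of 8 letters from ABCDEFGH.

Char 1 ('H'): step: R->2, L=7; H->plug->F->R->F->L->A->refl->F->L'->C->R'->E->plug->E
Char 2 ('G'): step: R->3, L=7; G->plug->G->R->G->L->G->refl->H->L'->E->R'->E->plug->E
Char 3 ('E'): step: R->4, L=7; E->plug->E->R->G->L->G->refl->H->L'->E->R'->G->plug->G
Char 4 ('G'): step: R->5, L=7; G->plug->G->R->A->L->B->refl->D->L'->H->R'->B->plug->B
Char 5 ('E'): step: R->6, L=7; E->plug->E->R->C->L->F->refl->A->L'->F->R'->G->plug->G
Char 6 ('F'): step: R->7, L=7; F->plug->H->R->F->L->A->refl->F->L'->C->R'->C->plug->C
Char 7 ('G'): step: R->0, L->0 (L advanced); G->plug->G->R->E->L->H->refl->G->L'->D->R'->E->plug->E
Char 8 ('C'): step: R->1, L=0; C->plug->C->R->E->L->H->refl->G->L'->D->R'->F->plug->H

Answer: EEGBGCEH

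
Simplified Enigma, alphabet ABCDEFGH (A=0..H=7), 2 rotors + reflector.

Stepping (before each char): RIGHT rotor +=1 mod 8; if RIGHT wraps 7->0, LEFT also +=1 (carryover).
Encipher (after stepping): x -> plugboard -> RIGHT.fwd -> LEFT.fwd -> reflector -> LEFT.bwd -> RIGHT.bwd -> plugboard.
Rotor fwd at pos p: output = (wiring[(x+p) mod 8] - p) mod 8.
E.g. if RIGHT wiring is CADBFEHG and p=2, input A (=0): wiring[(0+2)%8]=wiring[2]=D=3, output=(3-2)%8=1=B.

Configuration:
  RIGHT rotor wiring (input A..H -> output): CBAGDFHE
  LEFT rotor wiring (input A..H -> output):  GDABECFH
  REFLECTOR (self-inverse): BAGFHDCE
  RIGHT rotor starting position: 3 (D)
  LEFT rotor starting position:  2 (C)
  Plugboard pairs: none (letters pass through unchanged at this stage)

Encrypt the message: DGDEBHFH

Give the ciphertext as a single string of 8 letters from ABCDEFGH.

Answer: HHHBDFBF

Derivation:
Char 1 ('D'): step: R->4, L=2; D->plug->D->R->A->L->G->refl->C->L'->C->R'->H->plug->H
Char 2 ('G'): step: R->5, L=2; G->plug->G->R->B->L->H->refl->E->L'->G->R'->H->plug->H
Char 3 ('D'): step: R->6, L=2; D->plug->D->R->D->L->A->refl->B->L'->H->R'->H->plug->H
Char 4 ('E'): step: R->7, L=2; E->plug->E->R->H->L->B->refl->A->L'->D->R'->B->plug->B
Char 5 ('B'): step: R->0, L->3 (L advanced); B->plug->B->R->B->L->B->refl->A->L'->G->R'->D->plug->D
Char 6 ('H'): step: R->1, L=3; H->plug->H->R->B->L->B->refl->A->L'->G->R'->F->plug->F
Char 7 ('F'): step: R->2, L=3; F->plug->F->R->C->L->H->refl->E->L'->E->R'->B->plug->B
Char 8 ('H'): step: R->3, L=3; H->plug->H->R->F->L->D->refl->F->L'->H->R'->F->plug->F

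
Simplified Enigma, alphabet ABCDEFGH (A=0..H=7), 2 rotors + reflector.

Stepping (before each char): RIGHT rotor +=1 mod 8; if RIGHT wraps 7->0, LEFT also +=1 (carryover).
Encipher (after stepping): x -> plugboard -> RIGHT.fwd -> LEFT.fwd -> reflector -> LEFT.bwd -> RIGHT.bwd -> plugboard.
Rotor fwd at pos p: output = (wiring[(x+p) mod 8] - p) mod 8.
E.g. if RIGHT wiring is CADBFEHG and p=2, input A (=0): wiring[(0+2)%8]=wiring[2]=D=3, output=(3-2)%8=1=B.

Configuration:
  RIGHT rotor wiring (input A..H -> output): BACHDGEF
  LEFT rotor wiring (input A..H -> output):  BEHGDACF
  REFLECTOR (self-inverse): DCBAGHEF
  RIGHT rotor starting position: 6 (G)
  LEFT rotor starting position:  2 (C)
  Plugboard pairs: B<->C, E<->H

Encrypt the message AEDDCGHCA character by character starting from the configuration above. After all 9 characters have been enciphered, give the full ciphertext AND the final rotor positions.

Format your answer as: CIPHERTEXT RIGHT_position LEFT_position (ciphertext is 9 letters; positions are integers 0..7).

Answer: HDFEDFGGF 7 3

Derivation:
Char 1 ('A'): step: R->7, L=2; A->plug->A->R->G->L->H->refl->F->L'->A->R'->E->plug->H
Char 2 ('E'): step: R->0, L->3 (L advanced); E->plug->H->R->F->L->G->refl->E->L'->H->R'->D->plug->D
Char 3 ('D'): step: R->1, L=3; D->plug->D->R->C->L->F->refl->H->L'->D->R'->F->plug->F
Char 4 ('D'): step: R->2, L=3; D->plug->D->R->E->L->C->refl->B->L'->G->R'->H->plug->E
Char 5 ('C'): step: R->3, L=3; C->plug->B->R->A->L->D->refl->A->L'->B->R'->D->plug->D
Char 6 ('G'): step: R->4, L=3; G->plug->G->R->G->L->B->refl->C->L'->E->R'->F->plug->F
Char 7 ('H'): step: R->5, L=3; H->plug->E->R->D->L->H->refl->F->L'->C->R'->G->plug->G
Char 8 ('C'): step: R->6, L=3; C->plug->B->R->H->L->E->refl->G->L'->F->R'->G->plug->G
Char 9 ('A'): step: R->7, L=3; A->plug->A->R->G->L->B->refl->C->L'->E->R'->F->plug->F
Final: ciphertext=HDFEDFGGF, RIGHT=7, LEFT=3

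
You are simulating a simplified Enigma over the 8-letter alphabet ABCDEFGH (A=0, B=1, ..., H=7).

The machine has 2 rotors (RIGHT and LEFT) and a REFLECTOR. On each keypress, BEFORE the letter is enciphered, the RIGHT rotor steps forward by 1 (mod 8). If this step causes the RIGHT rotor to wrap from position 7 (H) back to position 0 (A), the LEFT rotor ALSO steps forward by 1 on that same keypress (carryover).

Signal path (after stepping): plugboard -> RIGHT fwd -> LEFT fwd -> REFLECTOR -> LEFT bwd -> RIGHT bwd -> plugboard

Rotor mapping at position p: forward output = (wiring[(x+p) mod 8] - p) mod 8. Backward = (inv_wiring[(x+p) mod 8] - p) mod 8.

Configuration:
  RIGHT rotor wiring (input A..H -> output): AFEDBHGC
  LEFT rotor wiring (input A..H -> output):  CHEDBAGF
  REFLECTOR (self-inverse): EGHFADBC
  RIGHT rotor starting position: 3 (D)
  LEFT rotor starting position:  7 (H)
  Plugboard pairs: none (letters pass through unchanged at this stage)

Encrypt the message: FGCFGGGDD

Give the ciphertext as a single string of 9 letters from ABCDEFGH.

Char 1 ('F'): step: R->4, L=7; F->plug->F->R->B->L->D->refl->F->L'->D->R'->B->plug->B
Char 2 ('G'): step: R->5, L=7; G->plug->G->R->G->L->B->refl->G->L'->A->R'->E->plug->E
Char 3 ('C'): step: R->6, L=7; C->plug->C->R->C->L->A->refl->E->L'->E->R'->B->plug->B
Char 4 ('F'): step: R->7, L=7; F->plug->F->R->C->L->A->refl->E->L'->E->R'->E->plug->E
Char 5 ('G'): step: R->0, L->0 (L advanced); G->plug->G->R->G->L->G->refl->B->L'->E->R'->C->plug->C
Char 6 ('G'): step: R->1, L=0; G->plug->G->R->B->L->H->refl->C->L'->A->R'->D->plug->D
Char 7 ('G'): step: R->2, L=0; G->plug->G->R->G->L->G->refl->B->L'->E->R'->E->plug->E
Char 8 ('D'): step: R->3, L=0; D->plug->D->R->D->L->D->refl->F->L'->H->R'->E->plug->E
Char 9 ('D'): step: R->4, L=0; D->plug->D->R->G->L->G->refl->B->L'->E->R'->E->plug->E

Answer: BEBECDEEE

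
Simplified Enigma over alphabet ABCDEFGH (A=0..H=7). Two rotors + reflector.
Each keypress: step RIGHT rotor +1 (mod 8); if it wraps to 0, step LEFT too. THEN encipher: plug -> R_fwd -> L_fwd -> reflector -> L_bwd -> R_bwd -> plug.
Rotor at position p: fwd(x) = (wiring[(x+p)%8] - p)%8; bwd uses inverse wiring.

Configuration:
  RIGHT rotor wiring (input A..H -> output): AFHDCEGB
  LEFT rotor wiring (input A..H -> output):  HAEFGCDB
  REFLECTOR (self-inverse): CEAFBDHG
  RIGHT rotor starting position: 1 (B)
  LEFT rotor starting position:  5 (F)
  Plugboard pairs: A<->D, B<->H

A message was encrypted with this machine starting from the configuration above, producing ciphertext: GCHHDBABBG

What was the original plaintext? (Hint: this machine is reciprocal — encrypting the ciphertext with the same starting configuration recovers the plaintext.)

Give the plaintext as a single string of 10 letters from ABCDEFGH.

Answer: BFEBGDGCGH

Derivation:
Char 1 ('G'): step: R->2, L=5; G->plug->G->R->G->L->A->refl->C->L'->D->R'->H->plug->B
Char 2 ('C'): step: R->3, L=5; C->plug->C->R->B->L->G->refl->H->L'->F->R'->F->plug->F
Char 3 ('H'): step: R->4, L=5; H->plug->B->R->A->L->F->refl->D->L'->E->R'->E->plug->E
Char 4 ('H'): step: R->5, L=5; H->plug->B->R->B->L->G->refl->H->L'->F->R'->H->plug->B
Char 5 ('D'): step: R->6, L=5; D->plug->A->R->A->L->F->refl->D->L'->E->R'->G->plug->G
Char 6 ('B'): step: R->7, L=5; B->plug->H->R->H->L->B->refl->E->L'->C->R'->A->plug->D
Char 7 ('A'): step: R->0, L->6 (L advanced); A->plug->D->R->D->L->C->refl->A->L'->G->R'->G->plug->G
Char 8 ('B'): step: R->1, L=6; B->plug->H->R->H->L->E->refl->B->L'->C->R'->C->plug->C
Char 9 ('B'): step: R->2, L=6; B->plug->H->R->D->L->C->refl->A->L'->G->R'->G->plug->G
Char 10 ('G'): step: R->3, L=6; G->plug->G->R->C->L->B->refl->E->L'->H->R'->B->plug->H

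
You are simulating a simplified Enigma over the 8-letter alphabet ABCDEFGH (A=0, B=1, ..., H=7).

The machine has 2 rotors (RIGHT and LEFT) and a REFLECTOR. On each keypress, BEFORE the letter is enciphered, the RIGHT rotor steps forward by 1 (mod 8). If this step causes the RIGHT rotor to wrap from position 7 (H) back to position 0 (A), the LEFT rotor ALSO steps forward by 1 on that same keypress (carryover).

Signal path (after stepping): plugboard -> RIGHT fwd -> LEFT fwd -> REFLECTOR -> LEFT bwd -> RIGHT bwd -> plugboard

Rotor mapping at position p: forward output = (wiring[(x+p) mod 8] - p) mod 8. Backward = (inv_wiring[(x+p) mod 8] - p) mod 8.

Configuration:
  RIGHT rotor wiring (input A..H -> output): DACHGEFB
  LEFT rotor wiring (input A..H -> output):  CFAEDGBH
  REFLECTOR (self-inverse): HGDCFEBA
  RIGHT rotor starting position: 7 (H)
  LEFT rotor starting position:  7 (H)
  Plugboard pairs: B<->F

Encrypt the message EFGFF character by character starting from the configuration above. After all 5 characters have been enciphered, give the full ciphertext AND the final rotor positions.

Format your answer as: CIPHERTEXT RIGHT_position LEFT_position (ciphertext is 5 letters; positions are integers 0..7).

Char 1 ('E'): step: R->0, L->0 (L advanced); E->plug->E->R->G->L->B->refl->G->L'->F->R'->G->plug->G
Char 2 ('F'): step: R->1, L=0; F->plug->B->R->B->L->F->refl->E->L'->D->R'->E->plug->E
Char 3 ('G'): step: R->2, L=0; G->plug->G->R->B->L->F->refl->E->L'->D->R'->E->plug->E
Char 4 ('F'): step: R->3, L=0; F->plug->B->R->D->L->E->refl->F->L'->B->R'->C->plug->C
Char 5 ('F'): step: R->4, L=0; F->plug->B->R->A->L->C->refl->D->L'->E->R'->F->plug->B
Final: ciphertext=GEECB, RIGHT=4, LEFT=0

Answer: GEECB 4 0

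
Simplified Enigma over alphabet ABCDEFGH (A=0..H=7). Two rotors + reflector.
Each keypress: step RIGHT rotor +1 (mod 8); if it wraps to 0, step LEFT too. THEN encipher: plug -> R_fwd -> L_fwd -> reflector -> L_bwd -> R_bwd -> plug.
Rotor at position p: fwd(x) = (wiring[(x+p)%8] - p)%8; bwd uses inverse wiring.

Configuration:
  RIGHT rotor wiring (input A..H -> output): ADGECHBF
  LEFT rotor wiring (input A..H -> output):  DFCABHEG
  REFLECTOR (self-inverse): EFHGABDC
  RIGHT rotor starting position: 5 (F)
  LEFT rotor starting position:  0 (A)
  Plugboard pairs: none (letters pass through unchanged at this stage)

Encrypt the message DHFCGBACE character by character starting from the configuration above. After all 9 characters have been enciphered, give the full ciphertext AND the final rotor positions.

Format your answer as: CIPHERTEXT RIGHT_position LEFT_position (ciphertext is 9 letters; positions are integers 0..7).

Char 1 ('D'): step: R->6, L=0; D->plug->D->R->F->L->H->refl->C->L'->C->R'->C->plug->C
Char 2 ('H'): step: R->7, L=0; H->plug->H->R->C->L->C->refl->H->L'->F->R'->E->plug->E
Char 3 ('F'): step: R->0, L->1 (L advanced); F->plug->F->R->H->L->C->refl->H->L'->C->R'->E->plug->E
Char 4 ('C'): step: R->1, L=1; C->plug->C->R->D->L->A->refl->E->L'->A->R'->F->plug->F
Char 5 ('G'): step: R->2, L=1; G->plug->G->R->G->L->F->refl->B->L'->B->R'->H->plug->H
Char 6 ('B'): step: R->3, L=1; B->plug->B->R->H->L->C->refl->H->L'->C->R'->E->plug->E
Char 7 ('A'): step: R->4, L=1; A->plug->A->R->G->L->F->refl->B->L'->B->R'->D->plug->D
Char 8 ('C'): step: R->5, L=1; C->plug->C->R->A->L->E->refl->A->L'->D->R'->D->plug->D
Char 9 ('E'): step: R->6, L=1; E->plug->E->R->A->L->E->refl->A->L'->D->R'->A->plug->A
Final: ciphertext=CEEFHEDDA, RIGHT=6, LEFT=1

Answer: CEEFHEDDA 6 1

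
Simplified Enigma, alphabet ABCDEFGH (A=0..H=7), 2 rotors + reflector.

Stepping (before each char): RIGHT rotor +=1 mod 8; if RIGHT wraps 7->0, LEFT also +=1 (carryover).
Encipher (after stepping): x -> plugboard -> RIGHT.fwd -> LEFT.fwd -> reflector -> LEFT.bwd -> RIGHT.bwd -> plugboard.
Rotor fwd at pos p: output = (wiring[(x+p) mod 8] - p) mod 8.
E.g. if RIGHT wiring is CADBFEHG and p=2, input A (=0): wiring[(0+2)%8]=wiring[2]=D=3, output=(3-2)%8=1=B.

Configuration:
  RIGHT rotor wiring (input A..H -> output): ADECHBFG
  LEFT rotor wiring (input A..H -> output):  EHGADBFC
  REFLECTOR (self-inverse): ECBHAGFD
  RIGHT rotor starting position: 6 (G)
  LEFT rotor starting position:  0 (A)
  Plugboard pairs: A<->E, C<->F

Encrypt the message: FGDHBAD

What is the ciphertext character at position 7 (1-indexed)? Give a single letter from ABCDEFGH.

Char 1 ('F'): step: R->7, L=0; F->plug->C->R->E->L->D->refl->H->L'->B->R'->B->plug->B
Char 2 ('G'): step: R->0, L->1 (L advanced); G->plug->G->R->F->L->E->refl->A->L'->E->R'->C->plug->F
Char 3 ('D'): step: R->1, L=1; D->plug->D->R->G->L->B->refl->C->L'->D->R'->B->plug->B
Char 4 ('H'): step: R->2, L=1; H->plug->H->R->B->L->F->refl->G->L'->A->R'->B->plug->B
Char 5 ('B'): step: R->3, L=1; B->plug->B->R->E->L->A->refl->E->L'->F->R'->F->plug->C
Char 6 ('A'): step: R->4, L=1; A->plug->E->R->E->L->A->refl->E->L'->F->R'->B->plug->B
Char 7 ('D'): step: R->5, L=1; D->plug->D->R->D->L->C->refl->B->L'->G->R'->E->plug->A

A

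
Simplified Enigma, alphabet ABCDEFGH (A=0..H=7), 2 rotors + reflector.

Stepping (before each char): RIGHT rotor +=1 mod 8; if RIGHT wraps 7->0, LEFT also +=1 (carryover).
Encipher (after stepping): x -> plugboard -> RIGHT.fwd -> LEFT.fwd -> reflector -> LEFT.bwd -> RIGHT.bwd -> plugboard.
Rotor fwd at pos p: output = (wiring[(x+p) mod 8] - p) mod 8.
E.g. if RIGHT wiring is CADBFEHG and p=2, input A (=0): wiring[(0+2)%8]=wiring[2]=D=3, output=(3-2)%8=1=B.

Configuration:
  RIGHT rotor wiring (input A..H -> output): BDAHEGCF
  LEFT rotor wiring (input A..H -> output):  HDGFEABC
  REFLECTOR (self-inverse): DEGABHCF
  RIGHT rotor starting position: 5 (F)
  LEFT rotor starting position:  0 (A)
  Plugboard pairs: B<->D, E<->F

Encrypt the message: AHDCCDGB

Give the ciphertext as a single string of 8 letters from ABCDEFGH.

Char 1 ('A'): step: R->6, L=0; A->plug->A->R->E->L->E->refl->B->L'->G->R'->G->plug->G
Char 2 ('H'): step: R->7, L=0; H->plug->H->R->D->L->F->refl->H->L'->A->R'->E->plug->F
Char 3 ('D'): step: R->0, L->1 (L advanced); D->plug->B->R->D->L->D->refl->A->L'->F->R'->H->plug->H
Char 4 ('C'): step: R->1, L=1; C->plug->C->R->G->L->B->refl->E->L'->C->R'->A->plug->A
Char 5 ('C'): step: R->2, L=1; C->plug->C->R->C->L->E->refl->B->L'->G->R'->A->plug->A
Char 6 ('D'): step: R->3, L=1; D->plug->B->R->B->L->F->refl->H->L'->E->R'->A->plug->A
Char 7 ('G'): step: R->4, L=1; G->plug->G->R->E->L->H->refl->F->L'->B->R'->D->plug->B
Char 8 ('B'): step: R->5, L=1; B->plug->D->R->E->L->H->refl->F->L'->B->R'->A->plug->A

Answer: GFHAAABA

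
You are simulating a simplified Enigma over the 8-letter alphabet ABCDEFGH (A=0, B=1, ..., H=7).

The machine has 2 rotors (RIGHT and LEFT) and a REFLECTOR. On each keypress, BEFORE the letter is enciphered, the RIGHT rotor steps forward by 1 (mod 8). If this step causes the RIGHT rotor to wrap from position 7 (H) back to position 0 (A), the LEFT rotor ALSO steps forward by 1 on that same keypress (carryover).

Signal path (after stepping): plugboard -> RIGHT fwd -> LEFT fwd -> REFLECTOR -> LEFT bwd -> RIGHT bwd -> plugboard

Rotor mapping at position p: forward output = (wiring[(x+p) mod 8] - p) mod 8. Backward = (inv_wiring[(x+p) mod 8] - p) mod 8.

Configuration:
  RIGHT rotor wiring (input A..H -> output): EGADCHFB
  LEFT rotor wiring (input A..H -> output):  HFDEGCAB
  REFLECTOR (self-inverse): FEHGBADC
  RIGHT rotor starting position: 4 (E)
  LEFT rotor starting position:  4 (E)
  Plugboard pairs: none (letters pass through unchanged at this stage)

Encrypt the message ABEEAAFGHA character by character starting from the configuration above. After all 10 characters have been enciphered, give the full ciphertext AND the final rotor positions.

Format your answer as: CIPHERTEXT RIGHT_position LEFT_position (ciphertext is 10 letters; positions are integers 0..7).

Char 1 ('A'): step: R->5, L=4; A->plug->A->R->C->L->E->refl->B->L'->F->R'->H->plug->H
Char 2 ('B'): step: R->6, L=4; B->plug->B->R->D->L->F->refl->A->L'->H->R'->A->plug->A
Char 3 ('E'): step: R->7, L=4; E->plug->E->R->E->L->D->refl->G->L'->B->R'->D->plug->D
Char 4 ('E'): step: R->0, L->5 (L advanced); E->plug->E->R->C->L->E->refl->B->L'->H->R'->F->plug->F
Char 5 ('A'): step: R->1, L=5; A->plug->A->R->F->L->G->refl->D->L'->B->R'->D->plug->D
Char 6 ('A'): step: R->2, L=5; A->plug->A->R->G->L->H->refl->C->L'->D->R'->E->plug->E
Char 7 ('F'): step: R->3, L=5; F->plug->F->R->B->L->D->refl->G->L'->F->R'->H->plug->H
Char 8 ('G'): step: R->4, L=5; G->plug->G->R->E->L->A->refl->F->L'->A->R'->E->plug->E
Char 9 ('H'): step: R->5, L=5; H->plug->H->R->F->L->G->refl->D->L'->B->R'->E->plug->E
Char 10 ('A'): step: R->6, L=5; A->plug->A->R->H->L->B->refl->E->L'->C->R'->E->plug->E
Final: ciphertext=HADFDEHEEE, RIGHT=6, LEFT=5

Answer: HADFDEHEEE 6 5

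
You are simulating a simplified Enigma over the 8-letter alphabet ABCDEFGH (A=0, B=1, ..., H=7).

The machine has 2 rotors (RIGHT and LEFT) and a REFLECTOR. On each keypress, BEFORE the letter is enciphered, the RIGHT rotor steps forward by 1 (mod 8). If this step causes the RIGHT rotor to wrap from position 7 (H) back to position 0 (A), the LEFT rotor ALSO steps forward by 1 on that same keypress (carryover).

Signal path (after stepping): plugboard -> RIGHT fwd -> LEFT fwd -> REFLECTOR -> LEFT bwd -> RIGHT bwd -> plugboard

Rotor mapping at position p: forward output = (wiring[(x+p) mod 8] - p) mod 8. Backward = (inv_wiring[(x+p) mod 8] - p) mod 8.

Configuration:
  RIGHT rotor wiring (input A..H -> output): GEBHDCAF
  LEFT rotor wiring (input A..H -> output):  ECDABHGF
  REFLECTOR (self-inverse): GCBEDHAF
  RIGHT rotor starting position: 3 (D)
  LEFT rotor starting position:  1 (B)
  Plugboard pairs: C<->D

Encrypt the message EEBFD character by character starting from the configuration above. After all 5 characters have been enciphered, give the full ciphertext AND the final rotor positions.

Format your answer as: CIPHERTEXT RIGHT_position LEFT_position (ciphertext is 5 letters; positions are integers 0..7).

Char 1 ('E'): step: R->4, L=1; E->plug->E->R->C->L->H->refl->F->L'->F->R'->G->plug->G
Char 2 ('E'): step: R->5, L=1; E->plug->E->R->H->L->D->refl->E->L'->G->R'->H->plug->H
Char 3 ('B'): step: R->6, L=1; B->plug->B->R->H->L->D->refl->E->L'->G->R'->D->plug->C
Char 4 ('F'): step: R->7, L=1; F->plug->F->R->E->L->G->refl->A->L'->D->R'->G->plug->G
Char 5 ('D'): step: R->0, L->2 (L advanced); D->plug->C->R->B->L->G->refl->A->L'->H->R'->D->plug->C
Final: ciphertext=GHCGC, RIGHT=0, LEFT=2

Answer: GHCGC 0 2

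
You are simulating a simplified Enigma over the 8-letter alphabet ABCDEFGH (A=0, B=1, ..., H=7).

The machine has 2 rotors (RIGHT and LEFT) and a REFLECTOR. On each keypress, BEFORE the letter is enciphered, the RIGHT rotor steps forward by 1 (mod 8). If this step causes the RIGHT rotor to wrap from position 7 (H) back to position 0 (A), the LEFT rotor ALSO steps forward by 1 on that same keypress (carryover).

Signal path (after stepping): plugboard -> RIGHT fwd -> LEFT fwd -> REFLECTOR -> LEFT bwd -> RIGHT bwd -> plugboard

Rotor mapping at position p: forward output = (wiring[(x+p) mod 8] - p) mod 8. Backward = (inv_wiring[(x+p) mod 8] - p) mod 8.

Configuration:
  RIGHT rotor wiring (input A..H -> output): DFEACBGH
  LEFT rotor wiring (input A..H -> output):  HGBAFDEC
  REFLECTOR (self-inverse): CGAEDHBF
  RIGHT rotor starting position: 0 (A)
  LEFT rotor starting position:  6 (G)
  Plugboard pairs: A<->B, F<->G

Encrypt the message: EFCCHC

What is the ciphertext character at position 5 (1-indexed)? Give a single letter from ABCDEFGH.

Char 1 ('E'): step: R->1, L=6; E->plug->E->R->A->L->G->refl->B->L'->C->R'->H->plug->H
Char 2 ('F'): step: R->2, L=6; F->plug->G->R->B->L->E->refl->D->L'->E->R'->E->plug->E
Char 3 ('C'): step: R->3, L=6; C->plug->C->R->G->L->H->refl->F->L'->H->R'->B->plug->A
Char 4 ('C'): step: R->4, L=6; C->plug->C->R->C->L->B->refl->G->L'->A->R'->G->plug->F
Char 5 ('H'): step: R->5, L=6; H->plug->H->R->F->L->C->refl->A->L'->D->R'->G->plug->F

F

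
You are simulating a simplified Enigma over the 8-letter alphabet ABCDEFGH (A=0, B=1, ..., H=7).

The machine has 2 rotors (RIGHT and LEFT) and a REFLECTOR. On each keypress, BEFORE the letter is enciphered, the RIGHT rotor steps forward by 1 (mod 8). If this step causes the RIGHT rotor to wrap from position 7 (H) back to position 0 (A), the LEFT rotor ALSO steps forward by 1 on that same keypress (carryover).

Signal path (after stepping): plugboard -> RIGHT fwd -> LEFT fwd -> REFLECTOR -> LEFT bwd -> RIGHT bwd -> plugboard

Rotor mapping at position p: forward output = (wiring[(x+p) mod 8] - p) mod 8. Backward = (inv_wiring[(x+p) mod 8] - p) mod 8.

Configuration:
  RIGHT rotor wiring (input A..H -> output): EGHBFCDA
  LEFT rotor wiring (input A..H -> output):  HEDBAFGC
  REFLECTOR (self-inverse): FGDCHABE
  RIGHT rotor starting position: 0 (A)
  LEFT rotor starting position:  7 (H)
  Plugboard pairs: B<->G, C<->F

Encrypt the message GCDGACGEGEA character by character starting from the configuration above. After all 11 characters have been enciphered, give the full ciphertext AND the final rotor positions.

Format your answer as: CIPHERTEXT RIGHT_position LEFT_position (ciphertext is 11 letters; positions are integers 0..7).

Char 1 ('G'): step: R->1, L=7; G->plug->B->R->G->L->G->refl->B->L'->F->R'->A->plug->A
Char 2 ('C'): step: R->2, L=7; C->plug->F->R->G->L->G->refl->B->L'->F->R'->A->plug->A
Char 3 ('D'): step: R->3, L=7; D->plug->D->R->A->L->D->refl->C->L'->E->R'->H->plug->H
Char 4 ('G'): step: R->4, L=7; G->plug->B->R->G->L->G->refl->B->L'->F->R'->H->plug->H
Char 5 ('A'): step: R->5, L=7; A->plug->A->R->F->L->B->refl->G->L'->G->R'->B->plug->G
Char 6 ('C'): step: R->6, L=7; C->plug->F->R->D->L->E->refl->H->L'->H->R'->G->plug->B
Char 7 ('G'): step: R->7, L=7; G->plug->B->R->F->L->B->refl->G->L'->G->R'->F->plug->C
Char 8 ('E'): step: R->0, L->0 (L advanced); E->plug->E->R->F->L->F->refl->A->L'->E->R'->A->plug->A
Char 9 ('G'): step: R->1, L=0; G->plug->B->R->G->L->G->refl->B->L'->D->R'->H->plug->H
Char 10 ('E'): step: R->2, L=0; E->plug->E->R->B->L->E->refl->H->L'->A->R'->D->plug->D
Char 11 ('A'): step: R->3, L=0; A->plug->A->R->G->L->G->refl->B->L'->D->R'->G->plug->B
Final: ciphertext=AAHHGBCAHDB, RIGHT=3, LEFT=0

Answer: AAHHGBCAHDB 3 0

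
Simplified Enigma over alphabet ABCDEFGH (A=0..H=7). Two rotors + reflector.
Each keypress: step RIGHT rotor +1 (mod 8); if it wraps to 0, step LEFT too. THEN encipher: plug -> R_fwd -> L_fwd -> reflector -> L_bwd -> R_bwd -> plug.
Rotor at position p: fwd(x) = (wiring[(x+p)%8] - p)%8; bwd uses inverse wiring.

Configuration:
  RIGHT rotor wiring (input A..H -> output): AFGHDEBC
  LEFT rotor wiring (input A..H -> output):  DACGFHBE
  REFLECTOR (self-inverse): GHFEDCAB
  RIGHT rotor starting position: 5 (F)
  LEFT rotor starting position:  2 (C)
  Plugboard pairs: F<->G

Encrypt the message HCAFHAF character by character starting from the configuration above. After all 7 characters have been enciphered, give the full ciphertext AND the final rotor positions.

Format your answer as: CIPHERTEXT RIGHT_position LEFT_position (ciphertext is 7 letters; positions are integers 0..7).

Answer: BGHCBEB 4 3

Derivation:
Char 1 ('H'): step: R->6, L=2; H->plug->H->R->G->L->B->refl->H->L'->E->R'->B->plug->B
Char 2 ('C'): step: R->7, L=2; C->plug->C->R->G->L->B->refl->H->L'->E->R'->F->plug->G
Char 3 ('A'): step: R->0, L->3 (L advanced); A->plug->A->R->A->L->D->refl->E->L'->C->R'->H->plug->H
Char 4 ('F'): step: R->1, L=3; F->plug->G->R->B->L->C->refl->F->L'->G->R'->C->plug->C
Char 5 ('H'): step: R->2, L=3; H->plug->H->R->D->L->G->refl->A->L'->F->R'->B->plug->B
Char 6 ('A'): step: R->3, L=3; A->plug->A->R->E->L->B->refl->H->L'->H->R'->E->plug->E
Char 7 ('F'): step: R->4, L=3; F->plug->G->R->C->L->E->refl->D->L'->A->R'->B->plug->B
Final: ciphertext=BGHCBEB, RIGHT=4, LEFT=3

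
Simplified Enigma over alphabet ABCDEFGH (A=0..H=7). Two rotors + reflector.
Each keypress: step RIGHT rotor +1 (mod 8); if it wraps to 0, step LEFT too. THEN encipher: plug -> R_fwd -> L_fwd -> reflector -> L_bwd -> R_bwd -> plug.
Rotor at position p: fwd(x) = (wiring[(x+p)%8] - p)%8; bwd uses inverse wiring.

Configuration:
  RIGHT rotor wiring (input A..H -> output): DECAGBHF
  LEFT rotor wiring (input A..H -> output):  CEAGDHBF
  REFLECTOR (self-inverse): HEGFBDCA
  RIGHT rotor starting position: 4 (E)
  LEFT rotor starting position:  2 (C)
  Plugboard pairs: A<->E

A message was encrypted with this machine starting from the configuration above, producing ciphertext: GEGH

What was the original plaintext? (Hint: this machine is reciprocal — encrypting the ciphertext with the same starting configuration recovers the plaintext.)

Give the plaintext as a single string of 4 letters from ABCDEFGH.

Answer: FFAF

Derivation:
Char 1 ('G'): step: R->5, L=2; G->plug->G->R->D->L->F->refl->D->L'->F->R'->F->plug->F
Char 2 ('E'): step: R->6, L=2; E->plug->A->R->B->L->E->refl->B->L'->C->R'->F->plug->F
Char 3 ('G'): step: R->7, L=2; G->plug->G->R->C->L->B->refl->E->L'->B->R'->E->plug->A
Char 4 ('H'): step: R->0, L->3 (L advanced); H->plug->H->R->F->L->H->refl->A->L'->B->R'->F->plug->F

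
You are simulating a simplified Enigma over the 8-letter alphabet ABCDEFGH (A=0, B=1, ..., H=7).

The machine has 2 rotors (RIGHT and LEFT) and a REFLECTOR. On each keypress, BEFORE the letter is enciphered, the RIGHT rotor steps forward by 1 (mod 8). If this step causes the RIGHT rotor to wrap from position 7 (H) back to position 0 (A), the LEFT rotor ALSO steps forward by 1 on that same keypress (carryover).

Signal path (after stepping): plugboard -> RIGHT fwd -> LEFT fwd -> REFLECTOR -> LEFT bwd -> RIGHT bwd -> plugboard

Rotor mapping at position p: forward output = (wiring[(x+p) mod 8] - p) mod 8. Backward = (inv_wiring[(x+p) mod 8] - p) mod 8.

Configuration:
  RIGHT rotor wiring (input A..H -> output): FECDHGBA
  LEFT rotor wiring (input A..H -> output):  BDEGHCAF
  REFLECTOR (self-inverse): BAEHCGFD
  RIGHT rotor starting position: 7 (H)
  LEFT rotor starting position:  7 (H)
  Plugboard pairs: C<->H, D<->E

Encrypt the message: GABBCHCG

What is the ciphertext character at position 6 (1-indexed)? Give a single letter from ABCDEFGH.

Char 1 ('G'): step: R->0, L->0 (L advanced); G->plug->G->R->B->L->D->refl->H->L'->E->R'->B->plug->B
Char 2 ('A'): step: R->1, L=0; A->plug->A->R->D->L->G->refl->F->L'->H->R'->G->plug->G
Char 3 ('B'): step: R->2, L=0; B->plug->B->R->B->L->D->refl->H->L'->E->R'->D->plug->E
Char 4 ('B'): step: R->3, L=0; B->plug->B->R->E->L->H->refl->D->L'->B->R'->G->plug->G
Char 5 ('C'): step: R->4, L=0; C->plug->H->R->H->L->F->refl->G->L'->D->R'->A->plug->A
Char 6 ('H'): step: R->5, L=0; H->plug->C->R->D->L->G->refl->F->L'->H->R'->E->plug->D

D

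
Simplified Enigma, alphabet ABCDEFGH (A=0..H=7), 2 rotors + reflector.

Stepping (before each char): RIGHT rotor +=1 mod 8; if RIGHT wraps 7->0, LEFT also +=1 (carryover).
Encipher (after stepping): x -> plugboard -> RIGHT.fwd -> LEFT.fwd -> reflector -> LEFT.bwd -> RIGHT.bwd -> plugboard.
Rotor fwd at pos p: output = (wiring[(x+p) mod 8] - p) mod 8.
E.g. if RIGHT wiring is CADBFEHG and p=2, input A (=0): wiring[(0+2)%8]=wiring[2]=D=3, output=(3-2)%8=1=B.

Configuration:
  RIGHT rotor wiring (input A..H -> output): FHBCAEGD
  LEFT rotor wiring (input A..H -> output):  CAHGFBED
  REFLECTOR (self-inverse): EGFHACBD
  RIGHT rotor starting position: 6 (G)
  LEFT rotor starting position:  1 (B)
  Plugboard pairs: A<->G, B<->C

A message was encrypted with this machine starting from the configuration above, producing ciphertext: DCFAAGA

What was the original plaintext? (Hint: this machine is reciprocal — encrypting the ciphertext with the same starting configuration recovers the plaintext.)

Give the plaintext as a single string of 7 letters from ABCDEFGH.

Answer: CGDDECG

Derivation:
Char 1 ('D'): step: R->7, L=1; D->plug->D->R->C->L->F->refl->C->L'->G->R'->B->plug->C
Char 2 ('C'): step: R->0, L->2 (L advanced); C->plug->B->R->H->L->G->refl->B->L'->F->R'->A->plug->G
Char 3 ('F'): step: R->1, L=2; F->plug->F->R->F->L->B->refl->G->L'->H->R'->D->plug->D
Char 4 ('A'): step: R->2, L=2; A->plug->G->R->D->L->H->refl->D->L'->C->R'->D->plug->D
Char 5 ('A'): step: R->3, L=2; A->plug->G->R->E->L->C->refl->F->L'->A->R'->E->plug->E
Char 6 ('G'): step: R->4, L=2; G->plug->A->R->E->L->C->refl->F->L'->A->R'->B->plug->C
Char 7 ('A'): step: R->5, L=2; A->plug->G->R->F->L->B->refl->G->L'->H->R'->A->plug->G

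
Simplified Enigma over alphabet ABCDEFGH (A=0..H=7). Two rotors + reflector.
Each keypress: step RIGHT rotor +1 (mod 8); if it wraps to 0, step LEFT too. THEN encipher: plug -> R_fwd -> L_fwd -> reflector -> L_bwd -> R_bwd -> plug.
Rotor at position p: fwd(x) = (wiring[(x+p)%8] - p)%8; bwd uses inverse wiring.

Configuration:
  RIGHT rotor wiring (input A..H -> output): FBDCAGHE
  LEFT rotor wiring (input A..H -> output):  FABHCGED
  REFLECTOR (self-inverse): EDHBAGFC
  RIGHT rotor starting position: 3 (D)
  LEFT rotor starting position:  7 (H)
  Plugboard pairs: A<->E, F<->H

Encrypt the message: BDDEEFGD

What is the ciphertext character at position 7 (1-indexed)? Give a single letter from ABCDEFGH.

Char 1 ('B'): step: R->4, L=7; B->plug->B->R->C->L->B->refl->D->L'->F->R'->F->plug->H
Char 2 ('D'): step: R->5, L=7; D->plug->D->R->A->L->E->refl->A->L'->E->R'->E->plug->A
Char 3 ('D'): step: R->6, L=7; D->plug->D->R->D->L->C->refl->H->L'->G->R'->B->plug->B
Char 4 ('E'): step: R->7, L=7; E->plug->A->R->F->L->D->refl->B->L'->C->R'->C->plug->C
Char 5 ('E'): step: R->0, L->0 (L advanced); E->plug->A->R->F->L->G->refl->F->L'->A->R'->E->plug->A
Char 6 ('F'): step: R->1, L=0; F->plug->H->R->E->L->C->refl->H->L'->D->R'->G->plug->G
Char 7 ('G'): step: R->2, L=0; G->plug->G->R->D->L->H->refl->C->L'->E->R'->D->plug->D

D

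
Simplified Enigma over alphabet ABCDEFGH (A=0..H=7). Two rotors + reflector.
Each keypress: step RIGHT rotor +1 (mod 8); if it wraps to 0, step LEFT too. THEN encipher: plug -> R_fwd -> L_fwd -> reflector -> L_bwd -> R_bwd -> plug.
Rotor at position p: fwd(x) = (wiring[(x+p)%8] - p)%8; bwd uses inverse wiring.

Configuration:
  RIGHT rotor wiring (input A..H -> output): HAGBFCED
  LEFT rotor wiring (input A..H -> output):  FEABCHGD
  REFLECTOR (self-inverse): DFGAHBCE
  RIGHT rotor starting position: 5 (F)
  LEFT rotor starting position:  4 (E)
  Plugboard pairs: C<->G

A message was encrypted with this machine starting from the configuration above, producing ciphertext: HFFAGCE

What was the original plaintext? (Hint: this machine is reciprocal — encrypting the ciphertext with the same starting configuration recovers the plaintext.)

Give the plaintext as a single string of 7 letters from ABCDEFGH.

Answer: CCBECHH

Derivation:
Char 1 ('H'): step: R->6, L=4; H->plug->H->R->E->L->B->refl->F->L'->H->R'->G->plug->C
Char 2 ('F'): step: R->7, L=4; F->plug->F->R->G->L->E->refl->H->L'->D->R'->G->plug->C
Char 3 ('F'): step: R->0, L->5 (L advanced); F->plug->F->R->C->L->G->refl->C->L'->A->R'->B->plug->B
Char 4 ('A'): step: R->1, L=5; A->plug->A->R->H->L->F->refl->B->L'->B->R'->E->plug->E
Char 5 ('G'): step: R->2, L=5; G->plug->C->R->D->L->A->refl->D->L'->F->R'->G->plug->C
Char 6 ('C'): step: R->3, L=5; C->plug->G->R->F->L->D->refl->A->L'->D->R'->H->plug->H
Char 7 ('E'): step: R->4, L=5; E->plug->E->R->D->L->A->refl->D->L'->F->R'->H->plug->H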